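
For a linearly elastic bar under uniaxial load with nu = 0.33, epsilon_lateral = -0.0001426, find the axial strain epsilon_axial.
Model: a linearly elastic bar under uniaxial load, so epsilon_lateral = -nu·epsilon_axial.
Solve for epsilon_axial: epsilon_axial = -epsilon_lateral / nu.
Substitute:
  epsilon_axial = -(-0.0001426) / 0.33
  epsilon_axial = 0.0004321
Final answer: epsilon_axial = 0.0004321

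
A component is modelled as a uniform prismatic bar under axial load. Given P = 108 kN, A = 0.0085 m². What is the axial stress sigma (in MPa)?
Model: a uniform prismatic bar under axial load, so sigma = P / A.
Convert to SI units:
  P = 108 kN = 108000 N
Substitute:
  sigma = 108000 / 0.0085
  sigma = 1.271 × 10⁷ Pa
Convert: sigma = 1.271 × 10⁷ Pa = 12.71 MPa
Final answer: sigma = 12.71 MPa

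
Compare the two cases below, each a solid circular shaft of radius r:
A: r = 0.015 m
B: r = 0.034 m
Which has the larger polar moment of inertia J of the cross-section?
Model: a solid circular shaft of radius r, so J = (π·r^4) / 2 (SI units).
  A: J = (π × 0.015^4) / 2 = 7.952 × 10⁻⁸ m⁴
  B: J = (π × 0.034^4) / 2 = 2.099 × 10⁻⁶ m⁴
2.099 × 10⁻⁶ m⁴ > 7.952 × 10⁻⁸ m⁴, so B is larger.
Final answer: B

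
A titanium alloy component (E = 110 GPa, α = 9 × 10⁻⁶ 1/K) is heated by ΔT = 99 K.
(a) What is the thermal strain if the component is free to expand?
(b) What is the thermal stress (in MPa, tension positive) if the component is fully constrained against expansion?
(a) Free thermal strain ε_th = α·ΔT = (9 × 10⁻⁶) × 99 = 0.000891
(b) Fully constrained, the expansion is suppressed, so σ = -E·α·ΔT. Convert E = 110 GPa = 1.1 × 10¹¹ Pa.
  σ = -(1.1 × 10¹¹) × (9 × 10⁻⁶) × 99 = -9.801 × 10⁷ Pa = -98.01 MPa (compressive)
Final answer: (a) ε_th = 0.000891, (b) σ = -98.01 MPa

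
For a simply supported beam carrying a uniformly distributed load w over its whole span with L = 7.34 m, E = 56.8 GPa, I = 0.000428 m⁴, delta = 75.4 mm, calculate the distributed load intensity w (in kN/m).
Model: a simply supported beam carrying a uniformly distributed load w over its whole span, so delta = (5·w·L^4) / (384·E·I).
Solve for w: w = (384·delta·E·I) / (5·L^4).
Convert to SI units:
  E = 56.8 GPa = 5.68 × 10¹⁰ Pa
  delta = 75.4 mm = 0.0754 m
Substitute:
  w = (384 × 0.0754 × (5.68 × 10¹⁰) × 0.000428) / (5 × 7.34^4)
  w = 48500 N/m
Convert: w = 48500 N/m = 48.5 kN/m
Final answer: w = 48.5 kN/m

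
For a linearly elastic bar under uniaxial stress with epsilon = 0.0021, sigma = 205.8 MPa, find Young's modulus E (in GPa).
Model: a linearly elastic bar under uniaxial stress, so sigma = E·epsilon.
Solve for E: E = sigma / epsilon.
Convert to SI units:
  sigma = 205.8 MPa = 2.058 × 10⁸ Pa
Substitute:
  E = (2.058 × 10⁸) / 0.0021
  E = 9.8 × 10¹⁰ Pa
Convert: E = 9.8 × 10¹⁰ Pa = 98 GPa
Final answer: E = 98 GPa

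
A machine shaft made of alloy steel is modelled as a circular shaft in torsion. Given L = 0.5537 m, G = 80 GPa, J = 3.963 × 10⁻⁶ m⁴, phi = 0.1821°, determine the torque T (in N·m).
Model: a circular shaft in torsion, so phi = (T·L) / (G·J).
Solve for T: T = (phi·G·J) / L.
Convert to SI units:
  G = 80 GPa = 8 × 10¹⁰ Pa
  phi = 0.1821° = 0.003178 rad
Substitute:
  T = (0.003178 × (8 × 10¹⁰) × (3.963 × 10⁻⁶)) / 0.5537
  T = 1820 N·m
Final answer: T = 1820 N·m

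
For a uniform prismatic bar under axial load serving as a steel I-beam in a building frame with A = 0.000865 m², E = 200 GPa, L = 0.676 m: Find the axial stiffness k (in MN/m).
Model: a uniform prismatic bar under axial load, so k = (A·E) / L.
Convert to SI units:
  E = 200 GPa = 2 × 10¹¹ Pa
Substitute:
  k = (0.000865 × (2 × 10¹¹)) / 0.676
  k = 2.559 × 10⁸ N/m
Convert: k = 2.559 × 10⁸ N/m = 255.9 MN/m
Final answer: k = 255.9 MN/m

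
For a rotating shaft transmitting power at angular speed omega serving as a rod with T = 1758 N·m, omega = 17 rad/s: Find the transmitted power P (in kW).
Model: a rotating shaft transmitting power at angular speed omega, so P = T·omega.
Substitute:
  P = 1758 × 17
  P = 29890 W
Convert: P = 29890 W = 29.89 kW
Final answer: P = 29.89 kW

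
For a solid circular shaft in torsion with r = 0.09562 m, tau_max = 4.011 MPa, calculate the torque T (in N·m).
Model: a solid circular shaft in torsion, so tau_max = (2·T) / (π·r^3).
Solve for T: T = (π·tau_max·r^3) / 2.
Convert to SI units:
  tau_max = 4.011 MPa = 4.011 × 10⁶ Pa
Substitute:
  T = (π × (4.011 × 10⁶) × 0.09562^3) / 2
  T = 5508 N·m
Final answer: T = 5508 N·m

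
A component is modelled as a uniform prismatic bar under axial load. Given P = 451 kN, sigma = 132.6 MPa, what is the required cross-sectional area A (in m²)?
Model: a uniform prismatic bar under axial load, so sigma = P / A.
Solve for A: A = P / sigma.
Convert to SI units:
  P = 451 kN = 451000 N
  sigma = 132.6 MPa = 1.326 × 10⁸ Pa
Substitute:
  A = 451000 / (1.326 × 10⁸)
  A = 0.003401 m²
Final answer: A = 0.003401 m²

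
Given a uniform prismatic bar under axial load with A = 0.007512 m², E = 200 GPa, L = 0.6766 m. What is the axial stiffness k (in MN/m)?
Model: a uniform prismatic bar under axial load, so k = (A·E) / L.
Convert to SI units:
  E = 200 GPa = 2 × 10¹¹ Pa
Substitute:
  k = (0.007512 × (2 × 10¹¹)) / 0.6766
  k = 2.221 × 10⁹ N/m
Convert: k = 2.221 × 10⁹ N/m = 2221 MN/m
Final answer: k = 2221 MN/m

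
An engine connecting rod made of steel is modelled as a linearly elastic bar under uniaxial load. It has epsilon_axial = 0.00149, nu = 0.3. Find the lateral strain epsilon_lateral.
Model: a linearly elastic bar under uniaxial load, so epsilon_lateral = -nu·epsilon_axial.
Substitute:
  epsilon_lateral = -(0.3 × 0.00149)
  epsilon_lateral = -0.000447
Final answer: epsilon_lateral = -0.000447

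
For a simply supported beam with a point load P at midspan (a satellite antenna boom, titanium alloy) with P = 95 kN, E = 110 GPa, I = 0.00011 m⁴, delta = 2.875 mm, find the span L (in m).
Model: a simply supported beam with a point load P at midspan, so delta = (P·L^3) / (48·E·I).
Solve for L: L = ((48·delta·E·I) / P)^(1/3).
Convert to SI units:
  P = 95 kN = 95000 N
  E = 110 GPa = 1.1 × 10¹¹ Pa
  delta = 2.875 mm = 0.002875 m
Substitute:
  L = ((48 × 0.002875 × (1.1 × 10¹¹) × 0.00011) / 95000)^(1/3)
  L = 2.6 m
Final answer: L = 2.6 m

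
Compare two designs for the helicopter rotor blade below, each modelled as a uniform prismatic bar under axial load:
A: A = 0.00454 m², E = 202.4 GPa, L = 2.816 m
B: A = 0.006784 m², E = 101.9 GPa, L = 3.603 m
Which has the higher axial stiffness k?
Model: a uniform prismatic bar under axial load, so k = (A·E) / L (SI units).
  A: k = (0.00454 × (2.024 × 10¹¹)) / 2.816 = 3.263 × 10⁸ N/m = 326.3 MN/m
  B: k = (0.006784 × (1.019 × 10¹¹)) / 3.603 = 1.919 × 10⁸ N/m = 191.9 MN/m
326.3 MN/m > 191.9 MN/m, so A is larger.
Final answer: A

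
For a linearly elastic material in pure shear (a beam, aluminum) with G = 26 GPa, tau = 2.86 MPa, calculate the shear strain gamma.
Model: a linearly elastic material in pure shear, so tau = G·gamma.
Solve for gamma: gamma = tau / G.
Convert to SI units:
  G = 26 GPa = 2.6 × 10¹⁰ Pa
  tau = 2.86 MPa = 2.86 × 10⁶ Pa
Substitute:
  gamma = (2.86 × 10⁶) / (2.6 × 10¹⁰)
  gamma = 0.00011
Final answer: gamma = 0.00011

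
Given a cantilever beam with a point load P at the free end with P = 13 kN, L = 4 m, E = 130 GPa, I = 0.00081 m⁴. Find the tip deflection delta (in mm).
Model: a cantilever beam with a point load P at the free end, so delta = (P·L^3) / (3·E·I).
Convert to SI units:
  P = 13 kN = 13000 N
  E = 130 GPa = 1.3 × 10¹¹ Pa
Substitute:
  delta = (13000 × 4^3) / (3 × (1.3 × 10¹¹) × 0.00081)
  delta = 0.002634 m
Convert: delta = 0.002634 m = 2.634 mm
Final answer: delta = 2.634 mm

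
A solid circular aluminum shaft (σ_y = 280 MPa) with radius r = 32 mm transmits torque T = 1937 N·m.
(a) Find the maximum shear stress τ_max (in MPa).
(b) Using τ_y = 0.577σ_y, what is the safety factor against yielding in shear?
(a) For a solid circular shaft, τ_max = T·r/J with J = π·r^4/2, i.e. τ_max = 2·T / (π·r^3). Convert r = 32 mm = 0.032 m.
  τ_max = (2 × 1937) / (π × 0.032^3) = 3.763 × 10⁷ Pa = 37.63 MPa
(b) τ_y = 0.577 × 280 = 161.56 MPa
  SF = τ_y/τ_max = 161.56 / 37.63 = 4.293
Final answer: (a) τ_max = 37.63 MPa, (b) SF = 4.293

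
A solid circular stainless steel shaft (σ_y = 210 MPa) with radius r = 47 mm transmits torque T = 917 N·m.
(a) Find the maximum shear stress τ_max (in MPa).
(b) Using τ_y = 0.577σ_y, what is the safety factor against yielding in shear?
(a) For a solid circular shaft, τ_max = T·r/J with J = π·r^4/2, i.e. τ_max = 2·T / (π·r^3). Convert r = 47 mm = 0.047 m.
  τ_max = (2 × 917) / (π × 0.047^3) = 5.623 × 10⁶ Pa = 5.623 MPa
(b) τ_y = 0.577 × 210 = 121.17 MPa
  SF = τ_y/τ_max = 121.17 / 5.623 = 21.55
Final answer: (a) τ_max = 5.623 MPa, (b) SF = 21.55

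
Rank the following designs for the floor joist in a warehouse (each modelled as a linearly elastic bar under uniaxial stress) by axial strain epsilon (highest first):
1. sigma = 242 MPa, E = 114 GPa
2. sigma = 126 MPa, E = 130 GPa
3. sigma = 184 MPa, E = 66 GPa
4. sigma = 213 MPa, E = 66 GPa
Model: a linearly elastic bar under uniaxial stress, so epsilon = sigma / E (SI units).
  Case 1: epsilon = (2.42 × 10⁸) / (1.14 × 10¹¹) = 0.002123
  Case 2: epsilon = (1.26 × 10⁸) / (1.3 × 10¹¹) = 0.0009692
  Case 3: epsilon = (1.84 × 10⁸) / (6.6 × 10¹⁰) = 0.002788
  Case 4: epsilon = (2.13 × 10⁸) / (6.6 × 10¹⁰) = 0.003227
Ordering: 0.003227 (case 4) > 0.002788 (case 3) > 0.002123 (case 1) > 0.0009692 (case 2)
Final answer: 4, 3, 1, 2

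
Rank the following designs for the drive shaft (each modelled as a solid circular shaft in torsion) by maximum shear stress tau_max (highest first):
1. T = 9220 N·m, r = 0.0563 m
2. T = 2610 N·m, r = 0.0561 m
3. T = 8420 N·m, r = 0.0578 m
Model: a solid circular shaft in torsion, so tau_max = (2·T) / (π·r^3) (SI units).
  Case 1: tau_max = (2 × 9220) / (π × 0.0563^3) = 3.289 × 10⁷ Pa = 32.89 MPa
  Case 2: tau_max = (2 × 2610) / (π × 0.0561^3) = 9.411 × 10⁶ Pa = 9.411 MPa
  Case 3: tau_max = (2 × 8420) / (π × 0.0578^3) = 2.776 × 10⁷ Pa = 27.76 MPa
Ordering: 32.89 MPa (case 1) > 27.76 MPa (case 3) > 9.411 MPa (case 2)
Final answer: 1, 3, 2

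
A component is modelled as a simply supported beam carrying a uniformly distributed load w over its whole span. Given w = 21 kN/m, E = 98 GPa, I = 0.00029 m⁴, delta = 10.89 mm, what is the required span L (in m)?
Model: a simply supported beam carrying a uniformly distributed load w over its whole span, so delta = (5·w·L^4) / (384·E·I).
Solve for L: L = ((384·delta·E·I) / (5·w))^(1/4).
Convert to SI units:
  w = 21 kN/m = 21000 N/m
  E = 98 GPa = 9.8 × 10¹⁰ Pa
  delta = 10.89 mm = 0.01089 m
Substitute:
  L = ((384 × 0.01089 × (9.8 × 10¹⁰) × 0.00029) / (5 × 21000))^(1/4)
  L = 5.8 m
Final answer: L = 5.8 m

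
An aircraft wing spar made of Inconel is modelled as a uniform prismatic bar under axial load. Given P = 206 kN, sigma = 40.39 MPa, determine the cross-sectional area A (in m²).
Model: a uniform prismatic bar under axial load, so sigma = P / A.
Solve for A: A = P / sigma.
Convert to SI units:
  P = 206 kN = 206000 N
  sigma = 40.39 MPa = 4.039 × 10⁷ Pa
Substitute:
  A = 206000 / (4.039 × 10⁷)
  A = 0.0051 m²
Final answer: A = 0.0051 m²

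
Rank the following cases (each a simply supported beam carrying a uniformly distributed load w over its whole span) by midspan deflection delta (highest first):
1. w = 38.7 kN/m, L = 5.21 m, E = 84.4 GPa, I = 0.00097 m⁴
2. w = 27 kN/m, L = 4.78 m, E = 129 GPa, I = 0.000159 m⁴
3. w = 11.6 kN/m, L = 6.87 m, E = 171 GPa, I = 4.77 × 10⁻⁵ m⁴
Model: a simply supported beam carrying a uniformly distributed load w over its whole span, so delta = (5·w·L^4) / (384·E·I) (SI units).
  Case 1: delta = (5 × 38700 × 5.21^4) / (384 × (8.44 × 10¹⁰) × 0.00097) = 0.004535 m = 4.535 mm
  Case 2: delta = (5 × 27000 × 4.78^4) / (384 × (1.29 × 10¹¹) × 0.000159) = 0.008948 m = 8.948 mm
  Case 3: delta = (5 × 11600 × 6.87^4) / (384 × (1.71 × 10¹¹) × (4.77 × 10⁻⁵)) = 0.04125 m = 41.25 mm
Ordering: 41.25 mm (case 3) > 8.948 mm (case 2) > 4.535 mm (case 1)
Final answer: 3, 2, 1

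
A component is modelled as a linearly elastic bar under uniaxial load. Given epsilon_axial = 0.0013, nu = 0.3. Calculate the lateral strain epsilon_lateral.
Model: a linearly elastic bar under uniaxial load, so epsilon_lateral = -nu·epsilon_axial.
Substitute:
  epsilon_lateral = -(0.3 × 0.0013)
  epsilon_lateral = -0.00039
Final answer: epsilon_lateral = -0.00039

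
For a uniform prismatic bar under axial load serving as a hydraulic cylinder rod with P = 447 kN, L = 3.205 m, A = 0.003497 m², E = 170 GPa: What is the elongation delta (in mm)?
Model: a uniform prismatic bar under axial load, so delta = (P·L) / (A·E).
Convert to SI units:
  P = 447 kN = 447000 N
  E = 170 GPa = 1.7 × 10¹¹ Pa
Substitute:
  delta = (447000 × 3.205) / (0.003497 × (1.7 × 10¹¹))
  delta = 0.00241 m
Convert: delta = 0.00241 m = 2.41 mm
Final answer: delta = 2.41 mm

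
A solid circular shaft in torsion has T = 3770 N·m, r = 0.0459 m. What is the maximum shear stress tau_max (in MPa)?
Model: a solid circular shaft in torsion, so tau_max = (2·T) / (π·r^3).
Substitute:
  tau_max = (2 × 3770) / (π × 0.0459^3)
  tau_max = 2.482 × 10⁷ Pa
Convert: tau_max = 2.482 × 10⁷ Pa = 24.82 MPa
Final answer: tau_max = 24.82 MPa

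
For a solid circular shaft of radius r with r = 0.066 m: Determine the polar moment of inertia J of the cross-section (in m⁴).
Model: a solid circular shaft of radius r, so J = (π·r^4) / 2.
Substitute:
  J = (π × 0.066^4) / 2
  J = 2.981 × 10⁻⁵ m⁴
Final answer: J = 2.981 × 10⁻⁵ m⁴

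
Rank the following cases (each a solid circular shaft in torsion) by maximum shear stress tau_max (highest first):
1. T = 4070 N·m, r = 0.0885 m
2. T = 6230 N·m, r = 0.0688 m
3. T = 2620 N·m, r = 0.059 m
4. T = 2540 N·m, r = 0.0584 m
Model: a solid circular shaft in torsion, so tau_max = (2·T) / (π·r^3) (SI units).
  Case 1: tau_max = (2 × 4070) / (π × 0.0885^3) = 3.738 × 10⁶ Pa = 3.738 MPa
  Case 2: tau_max = (2 × 6230) / (π × 0.0688^3) = 1.218 × 10⁷ Pa = 12.18 MPa
  Case 3: tau_max = (2 × 2620) / (π × 0.059^3) = 8.121 × 10⁶ Pa = 8.121 MPa
  Case 4: tau_max = (2 × 2540) / (π × 0.0584^3) = 8.118 × 10⁶ Pa = 8.118 MPa
Ordering: 12.18 MPa (case 2) > 8.121 MPa (case 3) > 8.118 MPa (case 4) > 3.738 MPa (case 1)
Final answer: 2, 3, 4, 1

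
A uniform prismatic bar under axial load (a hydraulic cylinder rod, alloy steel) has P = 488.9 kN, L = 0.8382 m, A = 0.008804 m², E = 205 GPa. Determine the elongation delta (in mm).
Model: a uniform prismatic bar under axial load, so delta = (P·L) / (A·E).
Convert to SI units:
  P = 488.9 kN = 488900 N
  E = 205 GPa = 2.05 × 10¹¹ Pa
Substitute:
  delta = (488900 × 0.8382) / (0.008804 × (2.05 × 10¹¹))
  delta = 0.0002271 m
Convert: delta = 0.0002271 m = 0.2271 mm
Final answer: delta = 0.2271 mm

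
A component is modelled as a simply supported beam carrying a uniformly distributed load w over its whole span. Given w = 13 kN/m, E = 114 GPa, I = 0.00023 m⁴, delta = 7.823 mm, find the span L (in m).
Model: a simply supported beam carrying a uniformly distributed load w over its whole span, so delta = (5·w·L^4) / (384·E·I).
Solve for L: L = ((384·delta·E·I) / (5·w))^(1/4).
Convert to SI units:
  w = 13 kN/m = 13000 N/m
  E = 114 GPa = 1.14 × 10¹¹ Pa
  delta = 7.823 mm = 0.007823 m
Substitute:
  L = ((384 × 0.007823 × (1.14 × 10¹¹) × 0.00023) / (5 × 13000))^(1/4)
  L = 5.9 m
Final answer: L = 5.9 m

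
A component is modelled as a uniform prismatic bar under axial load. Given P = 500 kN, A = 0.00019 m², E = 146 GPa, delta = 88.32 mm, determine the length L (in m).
Model: a uniform prismatic bar under axial load, so delta = (P·L) / (A·E).
Solve for L: L = (delta·A·E) / P.
Convert to SI units:
  P = 500 kN = 500000 N
  E = 146 GPa = 1.46 × 10¹¹ Pa
  delta = 88.32 mm = 0.08832 m
Substitute:
  L = (0.08832 × 0.00019 × (1.46 × 10¹¹)) / 500000
  L = 4.9 m
Final answer: L = 4.9 m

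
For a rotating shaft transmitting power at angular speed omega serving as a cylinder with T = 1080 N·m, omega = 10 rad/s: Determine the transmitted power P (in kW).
Model: a rotating shaft transmitting power at angular speed omega, so P = T·omega.
Substitute:
  P = 1080 × 10
  P = 10800 W
Convert: P = 10800 W = 10.8 kW
Final answer: P = 10.8 kW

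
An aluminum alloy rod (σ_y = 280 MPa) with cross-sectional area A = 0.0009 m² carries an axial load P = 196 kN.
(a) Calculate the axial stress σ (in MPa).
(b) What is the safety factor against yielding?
(a) Axial stress σ = P/A. Convert P = 196 kN = 196000 N.
  σ = 196000 / 0.0009 = 2.178 × 10⁸ Pa = 217.8 MPa
(b) Safety factor SF = σ_y/σ = 280 / 217.8 = 1.286
Final answer: (a) σ = 217.8 MPa, (b) SF = 1.286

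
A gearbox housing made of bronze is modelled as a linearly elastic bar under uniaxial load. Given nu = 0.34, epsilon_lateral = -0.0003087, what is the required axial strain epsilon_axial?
Model: a linearly elastic bar under uniaxial load, so epsilon_lateral = -nu·epsilon_axial.
Solve for epsilon_axial: epsilon_axial = -epsilon_lateral / nu.
Substitute:
  epsilon_axial = -(-0.0003087) / 0.34
  epsilon_axial = 0.0009079
Final answer: epsilon_axial = 0.0009079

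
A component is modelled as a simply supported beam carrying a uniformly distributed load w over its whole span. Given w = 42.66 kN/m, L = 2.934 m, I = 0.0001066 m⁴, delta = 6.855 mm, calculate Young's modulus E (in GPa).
Model: a simply supported beam carrying a uniformly distributed load w over its whole span, so delta = (5·w·L^4) / (384·E·I).
Solve for E: E = (5·w·L^4) / (384·delta·I).
Convert to SI units:
  w = 42.66 kN/m = 42660 N/m
  delta = 6.855 mm = 0.006855 m
Substitute:
  E = (5 × 42660 × 2.934^4) / (384 × 0.006855 × 0.0001066)
  E = 5.633 × 10¹⁰ Pa
Convert: E = 5.633 × 10¹⁰ Pa = 56.33 GPa
Final answer: E = 56.33 GPa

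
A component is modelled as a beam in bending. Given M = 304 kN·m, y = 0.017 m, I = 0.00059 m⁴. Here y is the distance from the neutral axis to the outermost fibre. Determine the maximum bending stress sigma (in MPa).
Model: a beam in bending, so sigma = (M·y) / I.
Convert to SI units:
  M = 304 kN·m = 304000 N·m
Substitute:
  sigma = (304000 × 0.017) / 0.00059
  sigma = 8.759 × 10⁶ Pa
Convert: sigma = 8.759 × 10⁶ Pa = 8.759 MPa
Final answer: sigma = 8.759 MPa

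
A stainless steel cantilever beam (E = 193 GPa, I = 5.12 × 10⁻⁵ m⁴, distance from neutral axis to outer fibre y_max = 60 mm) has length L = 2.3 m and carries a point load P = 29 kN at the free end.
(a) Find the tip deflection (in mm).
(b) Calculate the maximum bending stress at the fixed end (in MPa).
(a) Tip deflection of a cantilever with an end point load: δ = P·L^3 / (3·E·I). Convert P = 29 kN = 29000 N, E = 193 GPa = 1.93 × 10¹¹ Pa.
  δ = (29000 × 2.3^3) / (3 × (1.93 × 10¹¹) × (5.12 × 10⁻⁵)) = 0.0119 m = 11.9 mm
(b) Maximum bending moment at the fixed end: M = P·L = 29000 × 2.3 = 66700 N·m. Convert y_max = 60 mm = 0.06 m.
  σ = M·y_max / I = (66700 × 0.06) / (5.12 × 10⁻⁵) = 7.816 × 10⁷ Pa = 78.16 MPa
Final answer: (a) δ = 11.9 mm, (b) σ = 78.16 MPa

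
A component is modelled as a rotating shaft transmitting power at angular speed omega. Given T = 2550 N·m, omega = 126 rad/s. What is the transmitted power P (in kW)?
Model: a rotating shaft transmitting power at angular speed omega, so P = T·omega.
Substitute:
  P = 2550 × 126
  P = 321300 W
Convert: P = 321300 W = 321.3 kW
Final answer: P = 321.3 kW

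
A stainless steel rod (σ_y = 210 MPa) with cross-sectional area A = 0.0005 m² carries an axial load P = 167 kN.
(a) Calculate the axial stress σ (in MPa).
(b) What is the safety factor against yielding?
(a) Axial stress σ = P/A. Convert P = 167 kN = 167000 N.
  σ = 167000 / 0.0005 = 3.34 × 10⁸ Pa = 334 MPa
(b) Safety factor SF = σ_y/σ = 210 / 334 = 0.6287
Final answer: (a) σ = 334 MPa, (b) SF = 0.6287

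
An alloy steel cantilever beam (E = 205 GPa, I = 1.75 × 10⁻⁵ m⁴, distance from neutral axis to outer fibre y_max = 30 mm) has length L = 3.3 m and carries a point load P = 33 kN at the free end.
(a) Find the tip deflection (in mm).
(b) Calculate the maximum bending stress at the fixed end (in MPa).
(a) Tip deflection of a cantilever with an end point load: δ = P·L^3 / (3·E·I). Convert P = 33 kN = 33000 N, E = 205 GPa = 2.05 × 10¹¹ Pa.
  δ = (33000 × 3.3^3) / (3 × (2.05 × 10¹¹) × (1.75 × 10⁻⁵)) = 0.1102 m = 110.2 mm
(b) Maximum bending moment at the fixed end: M = P·L = 33000 × 3.3 = 108900 N·m. Convert y_max = 30 mm = 0.03 m.
  σ = M·y_max / I = (108900 × 0.03) / (1.75 × 10⁻⁵) = 1.867 × 10⁸ Pa = 186.7 MPa
Final answer: (a) δ = 110.2 mm, (b) σ = 186.7 MPa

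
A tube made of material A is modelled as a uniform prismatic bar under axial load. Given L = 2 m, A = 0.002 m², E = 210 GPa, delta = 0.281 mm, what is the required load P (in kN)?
Model: a uniform prismatic bar under axial load, so delta = (P·L) / (A·E).
Solve for P: P = (delta·A·E) / L.
Convert to SI units:
  E = 210 GPa = 2.1 × 10¹¹ Pa
  delta = 0.281 mm = 0.000281 m
Substitute:
  P = (0.000281 × 0.002 × (2.1 × 10¹¹)) / 2
  P = 59010 N
Convert: P = 59010 N = 59.01 kN
Final answer: P = 59.01 kN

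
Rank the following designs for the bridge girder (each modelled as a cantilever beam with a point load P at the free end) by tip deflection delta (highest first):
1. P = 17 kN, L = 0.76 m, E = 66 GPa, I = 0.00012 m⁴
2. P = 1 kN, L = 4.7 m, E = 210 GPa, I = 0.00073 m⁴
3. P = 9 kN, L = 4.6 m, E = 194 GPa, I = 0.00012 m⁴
Model: a cantilever beam with a point load P at the free end, so delta = (P·L^3) / (3·E·I) (SI units).
  Case 1: delta = (17000 × 0.76^3) / (3 × (6.6 × 10¹⁰) × 0.00012) = 0.0003141 m = 0.3141 mm
  Case 2: delta = (1000 × 4.7^3) / (3 × (2.1 × 10¹¹) × 0.00073) = 0.0002258 m = 0.2258 mm
  Case 3: delta = (9000 × 4.6^3) / (3 × (1.94 × 10¹¹) × 0.00012) = 0.01254 m = 12.54 mm
Ordering: 12.54 mm (case 3) > 0.3141 mm (case 1) > 0.2258 mm (case 2)
Final answer: 3, 1, 2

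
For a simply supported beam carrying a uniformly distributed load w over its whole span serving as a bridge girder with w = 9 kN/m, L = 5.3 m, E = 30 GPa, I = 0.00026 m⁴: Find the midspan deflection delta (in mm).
Model: a simply supported beam carrying a uniformly distributed load w over its whole span, so delta = (5·w·L^4) / (384·E·I).
Convert to SI units:
  w = 9 kN/m = 9000 N/m
  E = 30 GPa = 3 × 10¹⁰ Pa
Substitute:
  delta = (5 × 9000 × 5.3^4) / (384 × (3 × 10¹⁰) × 0.00026)
  delta = 0.01185 m
Convert: delta = 0.01185 m = 11.85 mm
Final answer: delta = 11.85 mm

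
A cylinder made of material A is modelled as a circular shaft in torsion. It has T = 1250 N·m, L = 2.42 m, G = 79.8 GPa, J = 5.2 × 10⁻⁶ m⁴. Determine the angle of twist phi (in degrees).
Model: a circular shaft in torsion, so phi = (T·L) / (G·J).
Convert to SI units:
  G = 79.8 GPa = 7.98 × 10¹⁰ Pa
Substitute:
  phi = (1250 × 2.42) / ((7.98 × 10¹⁰) × (5.2 × 10⁻⁶))
  phi = 0.00729 rad
Convert to degrees: phi = 0.00729 × 180/π = 0.4177°
Final answer: phi = 0.4177°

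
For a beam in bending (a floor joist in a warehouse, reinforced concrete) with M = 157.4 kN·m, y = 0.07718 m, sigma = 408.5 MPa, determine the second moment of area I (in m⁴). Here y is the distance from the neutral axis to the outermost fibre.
Model: a beam in bending, so sigma = (M·y) / I.
Solve for I: I = (M·y) / sigma.
Convert to SI units:
  M = 157.4 kN·m = 157400 N·m
  sigma = 408.5 MPa = 4.085 × 10⁸ Pa
Substitute:
  I = (157400 × 0.07718) / (4.085 × 10⁸)
  I = 2.974 × 10⁻⁵ m⁴
Final answer: I = 2.974 × 10⁻⁵ m⁴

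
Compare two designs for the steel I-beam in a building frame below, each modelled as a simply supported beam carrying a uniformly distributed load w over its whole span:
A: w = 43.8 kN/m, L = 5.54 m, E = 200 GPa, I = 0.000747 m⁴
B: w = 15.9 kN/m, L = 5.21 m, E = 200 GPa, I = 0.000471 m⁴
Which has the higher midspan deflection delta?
Model: a simply supported beam carrying a uniformly distributed load w over its whole span, so delta = (5·w·L^4) / (384·E·I) (SI units).
  A: delta = (5 × 43800 × 5.54^4) / (384 × (2 × 10¹¹) × 0.000747) = 0.003596 m = 3.596 mm
  B: delta = (5 × 15900 × 5.21^4) / (384 × (2 × 10¹¹) × 0.000471) = 0.001619 m = 1.619 mm
3.596 mm > 1.619 mm, so A is larger.
Final answer: A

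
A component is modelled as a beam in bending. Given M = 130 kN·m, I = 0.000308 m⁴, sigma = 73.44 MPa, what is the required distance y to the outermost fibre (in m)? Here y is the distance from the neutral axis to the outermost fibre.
Model: a beam in bending, so sigma = (M·y) / I.
Solve for y: y = (sigma·I) / M.
Convert to SI units:
  M = 130 kN·m = 130000 N·m
  sigma = 73.44 MPa = 7.344 × 10⁷ Pa
Substitute:
  y = ((7.344 × 10⁷) × 0.000308) / 130000
  y = 0.174 m
Final answer: y = 0.174 m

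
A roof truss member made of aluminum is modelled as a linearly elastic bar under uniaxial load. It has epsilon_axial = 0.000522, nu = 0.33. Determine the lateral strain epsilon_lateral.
Model: a linearly elastic bar under uniaxial load, so epsilon_lateral = -nu·epsilon_axial.
Substitute:
  epsilon_lateral = -(0.33 × 0.000522)
  epsilon_lateral = -0.0001723
Final answer: epsilon_lateral = -0.0001723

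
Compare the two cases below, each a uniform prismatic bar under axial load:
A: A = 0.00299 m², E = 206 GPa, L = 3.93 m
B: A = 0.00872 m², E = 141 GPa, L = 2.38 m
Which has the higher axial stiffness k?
Model: a uniform prismatic bar under axial load, so k = (A·E) / L (SI units).
  A: k = (0.00299 × (2.06 × 10¹¹)) / 3.93 = 1.567 × 10⁸ N/m = 156.7 MN/m
  B: k = (0.00872 × (1.41 × 10¹¹)) / 2.38 = 5.166 × 10⁸ N/m = 516.6 MN/m
516.6 MN/m > 156.7 MN/m, so B is larger.
Final answer: B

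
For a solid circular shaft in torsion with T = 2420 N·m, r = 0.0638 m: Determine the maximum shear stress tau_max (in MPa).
Model: a solid circular shaft in torsion, so tau_max = (2·T) / (π·r^3).
Substitute:
  tau_max = (2 × 2420) / (π × 0.0638^3)
  tau_max = 5.932 × 10⁶ Pa
Convert: tau_max = 5.932 × 10⁶ Pa = 5.932 MPa
Final answer: tau_max = 5.932 MPa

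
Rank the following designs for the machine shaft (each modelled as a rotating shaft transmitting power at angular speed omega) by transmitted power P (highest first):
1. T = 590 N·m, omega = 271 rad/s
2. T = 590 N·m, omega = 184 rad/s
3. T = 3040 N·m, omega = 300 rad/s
Model: a rotating shaft transmitting power at angular speed omega, so P = T·omega (SI units).
  Case 1: P = 590 × 271 = 159900 W = 159.9 kW
  Case 2: P = 590 × 184 = 108600 W = 108.6 kW
  Case 3: P = 3040 × 300 = 912000 W = 912 kW
Ordering: 912 kW (case 3) > 159.9 kW (case 1) > 108.6 kW (case 2)
Final answer: 3, 1, 2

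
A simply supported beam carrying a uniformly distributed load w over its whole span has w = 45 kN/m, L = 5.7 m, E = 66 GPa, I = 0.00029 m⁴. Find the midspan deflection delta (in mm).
Model: a simply supported beam carrying a uniformly distributed load w over its whole span, so delta = (5·w·L^4) / (384·E·I).
Convert to SI units:
  w = 45 kN/m = 45000 N/m
  E = 66 GPa = 6.6 × 10¹⁰ Pa
Substitute:
  delta = (5 × 45000 × 5.7^4) / (384 × (6.6 × 10¹⁰) × 0.00029)
  delta = 0.03232 m
Convert: delta = 0.03232 m = 32.32 mm
Final answer: delta = 32.32 mm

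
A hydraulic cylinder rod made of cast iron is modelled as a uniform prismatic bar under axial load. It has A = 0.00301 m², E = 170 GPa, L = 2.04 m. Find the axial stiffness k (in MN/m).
Model: a uniform prismatic bar under axial load, so k = (A·E) / L.
Convert to SI units:
  E = 170 GPa = 1.7 × 10¹¹ Pa
Substitute:
  k = (0.00301 × (1.7 × 10¹¹)) / 2.04
  k = 2.508 × 10⁸ N/m
Convert: k = 2.508 × 10⁸ N/m = 250.8 MN/m
Final answer: k = 250.8 MN/m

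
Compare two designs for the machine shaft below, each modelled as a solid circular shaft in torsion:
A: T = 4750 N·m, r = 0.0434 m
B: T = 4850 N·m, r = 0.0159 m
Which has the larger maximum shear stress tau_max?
Model: a solid circular shaft in torsion, so tau_max = (2·T) / (π·r^3) (SI units).
  A: tau_max = (2 × 4750) / (π × 0.0434^3) = 3.699 × 10⁷ Pa = 36.99 MPa
  B: tau_max = (2 × 4850) / (π × 0.0159^3) = 7.681 × 10⁸ Pa = 768.1 MPa
768.1 MPa > 36.99 MPa, so B is larger.
Final answer: B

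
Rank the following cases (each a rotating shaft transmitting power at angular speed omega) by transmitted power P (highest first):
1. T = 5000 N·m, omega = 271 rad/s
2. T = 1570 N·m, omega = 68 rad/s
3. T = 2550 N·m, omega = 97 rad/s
Model: a rotating shaft transmitting power at angular speed omega, so P = T·omega (SI units).
  Case 1: P = 5000 × 271 = 1.355 × 10⁶ W = 1355 kW
  Case 2: P = 1570 × 68 = 106800 W = 106.8 kW
  Case 3: P = 2550 × 97 = 247400 W = 247.4 kW
Ordering: 1355 kW (case 1) > 247.4 kW (case 3) > 106.8 kW (case 2)
Final answer: 1, 3, 2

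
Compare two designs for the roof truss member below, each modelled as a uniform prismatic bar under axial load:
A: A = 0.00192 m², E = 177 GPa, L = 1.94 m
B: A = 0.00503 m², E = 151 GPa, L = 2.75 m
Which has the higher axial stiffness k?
Model: a uniform prismatic bar under axial load, so k = (A·E) / L (SI units).
  A: k = (0.00192 × (1.77 × 10¹¹)) / 1.94 = 1.752 × 10⁸ N/m = 175.2 MN/m
  B: k = (0.00503 × (1.51 × 10¹¹)) / 2.75 = 2.762 × 10⁸ N/m = 276.2 MN/m
276.2 MN/m > 175.2 MN/m, so B is larger.
Final answer: B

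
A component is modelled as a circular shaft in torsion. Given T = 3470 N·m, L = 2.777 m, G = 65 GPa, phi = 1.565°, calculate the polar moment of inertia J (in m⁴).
Model: a circular shaft in torsion, so phi = (T·L) / (G·J).
Solve for J: J = (T·L) / (phi·G).
Convert to SI units:
  G = 65 GPa = 6.5 × 10¹⁰ Pa
  phi = 1.565° = 0.02731 rad
Substitute:
  J = (3470 × 2.777) / (0.02731 × (6.5 × 10¹⁰))
  J = 5.428 × 10⁻⁶ m⁴
Final answer: J = 5.428 × 10⁻⁶ m⁴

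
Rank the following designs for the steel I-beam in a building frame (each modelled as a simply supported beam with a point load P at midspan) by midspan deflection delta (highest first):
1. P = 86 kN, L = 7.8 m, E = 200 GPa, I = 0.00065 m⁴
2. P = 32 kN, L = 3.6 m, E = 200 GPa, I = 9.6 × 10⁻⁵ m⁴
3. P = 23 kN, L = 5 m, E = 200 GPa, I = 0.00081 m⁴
Model: a simply supported beam with a point load P at midspan, so delta = (P·L^3) / (48·E·I) (SI units).
  Case 1: delta = (86000 × 7.8^3) / (48 × (2 × 10¹¹) × 0.00065) = 0.00654 m = 6.54 mm
  Case 2: delta = (32000 × 3.6^3) / (48 × (2 × 10¹¹) × (9.6 × 10⁻⁵)) = 0.00162 m = 1.62 mm
  Case 3: delta = (23000 × 5^3) / (48 × (2 × 10¹¹) × 0.00081) = 0.0003697 m = 0.3697 mm
Ordering: 6.54 mm (case 1) > 1.62 mm (case 2) > 0.3697 mm (case 3)
Final answer: 1, 2, 3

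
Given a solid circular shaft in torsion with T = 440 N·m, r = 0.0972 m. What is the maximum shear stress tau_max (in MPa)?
Model: a solid circular shaft in torsion, so tau_max = (2·T) / (π·r^3).
Substitute:
  tau_max = (2 × 440) / (π × 0.0972^3)
  tau_max = 305000 Pa
Convert: tau_max = 305000 Pa = 0.305 MPa
Final answer: tau_max = 0.305 MPa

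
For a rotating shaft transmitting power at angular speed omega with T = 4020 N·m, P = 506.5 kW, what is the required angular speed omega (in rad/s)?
Model: a rotating shaft transmitting power at angular speed omega, so P = T·omega.
Solve for omega: omega = P / T.
Convert to SI units:
  P = 506.5 kW = 506500 W
Substitute:
  omega = 506500 / 4020
  omega = 126 rad/s
Final answer: omega = 126 rad/s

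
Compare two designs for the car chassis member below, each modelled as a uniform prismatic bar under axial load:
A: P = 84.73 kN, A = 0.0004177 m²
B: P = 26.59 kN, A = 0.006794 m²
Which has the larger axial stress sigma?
Model: a uniform prismatic bar under axial load, so sigma = P / A (SI units).
  A: sigma = 84730 / 0.0004177 = 2.028 × 10⁸ Pa = 202.8 MPa
  B: sigma = 26590 / 0.006794 = 3.914 × 10⁶ Pa = 3.914 MPa
202.8 MPa > 3.914 MPa, so A is larger.
Final answer: A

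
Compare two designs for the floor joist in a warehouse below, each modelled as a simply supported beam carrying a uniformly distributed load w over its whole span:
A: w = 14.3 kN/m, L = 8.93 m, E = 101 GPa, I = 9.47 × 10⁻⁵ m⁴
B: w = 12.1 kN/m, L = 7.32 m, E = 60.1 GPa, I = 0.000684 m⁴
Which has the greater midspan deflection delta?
Model: a simply supported beam carrying a uniformly distributed load w over its whole span, so delta = (5·w·L^4) / (384·E·I) (SI units).
  A: delta = (5 × 14300 × 8.93^4) / (384 × (1.01 × 10¹¹) × (9.47 × 10⁻⁵)) = 0.1238 m = 123.8 mm
  B: delta = (5 × 12100 × 7.32^4) / (384 × (6.01 × 10¹⁰) × 0.000684) = 0.011 m = 11 mm
123.8 mm > 11 mm, so A is larger.
Final answer: A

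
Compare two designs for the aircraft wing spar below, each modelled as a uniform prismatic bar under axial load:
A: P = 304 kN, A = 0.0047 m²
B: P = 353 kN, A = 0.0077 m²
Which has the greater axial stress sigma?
Model: a uniform prismatic bar under axial load, so sigma = P / A (SI units).
  A: sigma = 304000 / 0.0047 = 6.468 × 10⁷ Pa = 64.68 MPa
  B: sigma = 353000 / 0.0077 = 4.584 × 10⁷ Pa = 45.84 MPa
64.68 MPa > 45.84 MPa, so A is larger.
Final answer: A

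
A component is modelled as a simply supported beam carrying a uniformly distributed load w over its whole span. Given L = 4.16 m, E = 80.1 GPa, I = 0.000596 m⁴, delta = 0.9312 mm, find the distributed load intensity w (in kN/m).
Model: a simply supported beam carrying a uniformly distributed load w over its whole span, so delta = (5·w·L^4) / (384·E·I).
Solve for w: w = (384·delta·E·I) / (5·L^4).
Convert to SI units:
  E = 80.1 GPa = 8.01 × 10¹⁰ Pa
  delta = 0.9312 mm = 0.0009312 m
Substitute:
  w = (384 × 0.0009312 × (8.01 × 10¹⁰) × 0.000596) / (5 × 4.16^4)
  w = 11400 N/m
Convert: w = 11400 N/m = 11.4 kN/m
Final answer: w = 11.4 kN/m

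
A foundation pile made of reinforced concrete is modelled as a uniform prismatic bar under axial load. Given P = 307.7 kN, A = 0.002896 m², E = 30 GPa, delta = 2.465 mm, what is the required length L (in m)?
Model: a uniform prismatic bar under axial load, so delta = (P·L) / (A·E).
Solve for L: L = (delta·A·E) / P.
Convert to SI units:
  P = 307.7 kN = 307700 N
  E = 30 GPa = 3 × 10¹⁰ Pa
  delta = 2.465 mm = 0.002465 m
Substitute:
  L = (0.002465 × 0.002896 × (3 × 10¹⁰)) / 307700
  L = 0.696 m
Final answer: L = 0.696 m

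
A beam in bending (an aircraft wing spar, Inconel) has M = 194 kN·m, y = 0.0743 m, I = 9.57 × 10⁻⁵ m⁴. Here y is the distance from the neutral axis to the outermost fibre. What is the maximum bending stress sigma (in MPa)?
Model: a beam in bending, so sigma = (M·y) / I.
Convert to SI units:
  M = 194 kN·m = 194000 N·m
Substitute:
  sigma = (194000 × 0.0743) / (9.57 × 10⁻⁵)
  sigma = 1.506 × 10⁸ Pa
Convert: sigma = 1.506 × 10⁸ Pa = 150.6 MPa
Final answer: sigma = 150.6 MPa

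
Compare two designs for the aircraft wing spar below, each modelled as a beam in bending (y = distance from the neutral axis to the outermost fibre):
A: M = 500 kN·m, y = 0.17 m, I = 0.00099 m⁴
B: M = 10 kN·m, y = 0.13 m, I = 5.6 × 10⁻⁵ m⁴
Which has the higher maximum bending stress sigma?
Model: a beam in bending (y = distance from the neutral axis to the outermost fibre), so sigma = (M·y) / I (SI units).
  A: sigma = (500000 × 0.17) / 0.00099 = 8.586 × 10⁷ Pa = 85.86 MPa
  B: sigma = (10000 × 0.13) / (5.6 × 10⁻⁵) = 2.321 × 10⁷ Pa = 23.21 MPa
85.86 MPa > 23.21 MPa, so A is larger.
Final answer: A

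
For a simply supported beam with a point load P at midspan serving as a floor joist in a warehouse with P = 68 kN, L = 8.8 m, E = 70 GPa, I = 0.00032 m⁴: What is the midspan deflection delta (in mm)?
Model: a simply supported beam with a point load P at midspan, so delta = (P·L^3) / (48·E·I).
Convert to SI units:
  P = 68 kN = 68000 N
  E = 70 GPa = 7 × 10¹⁰ Pa
Substitute:
  delta = (68000 × 8.8^3) / (48 × (7 × 10¹⁰) × 0.00032)
  delta = 0.0431 m
Convert: delta = 0.0431 m = 43.1 mm
Final answer: delta = 43.1 mm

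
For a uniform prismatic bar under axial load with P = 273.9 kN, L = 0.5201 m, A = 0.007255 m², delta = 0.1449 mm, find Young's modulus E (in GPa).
Model: a uniform prismatic bar under axial load, so delta = (P·L) / (A·E).
Solve for E: E = (P·L) / (delta·A).
Convert to SI units:
  P = 273.9 kN = 273900 N
  delta = 0.1449 mm = 0.0001449 m
Substitute:
  E = (273900 × 0.5201) / (0.0001449 × 0.007255)
  E = 1.355 × 10¹¹ Pa
Convert: E = 1.355 × 10¹¹ Pa = 135.5 GPa
Final answer: E = 135.5 GPa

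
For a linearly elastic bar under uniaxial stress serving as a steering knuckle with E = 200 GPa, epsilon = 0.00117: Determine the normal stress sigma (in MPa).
Model: a linearly elastic bar under uniaxial stress, so sigma = E·epsilon.
Convert to SI units:
  E = 200 GPa = 2 × 10¹¹ Pa
Substitute:
  sigma = (2 × 10¹¹) × 0.00117
  sigma = 2.34 × 10⁸ Pa
Convert: sigma = 2.34 × 10⁸ Pa = 234 MPa
Final answer: sigma = 234 MPa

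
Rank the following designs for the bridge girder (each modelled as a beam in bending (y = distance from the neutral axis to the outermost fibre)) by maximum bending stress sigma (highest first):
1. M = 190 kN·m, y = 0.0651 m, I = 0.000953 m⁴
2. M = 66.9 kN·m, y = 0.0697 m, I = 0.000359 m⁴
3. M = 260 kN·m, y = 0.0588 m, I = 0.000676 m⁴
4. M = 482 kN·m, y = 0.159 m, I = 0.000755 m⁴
Model: a beam in bending (y = distance from the neutral axis to the outermost fibre), so sigma = (M·y) / I (SI units).
  Case 1: sigma = (190000 × 0.0651) / 0.000953 = 1.298 × 10⁷ Pa = 12.98 MPa
  Case 2: sigma = (66900 × 0.0697) / 0.000359 = 1.299 × 10⁷ Pa = 12.99 MPa
  Case 3: sigma = (260000 × 0.0588) / 0.000676 = 2.262 × 10⁷ Pa = 22.62 MPa
  Case 4: sigma = (482000 × 0.159) / 0.000755 = 1.015 × 10⁸ Pa = 101.5 MPa
Ordering: 101.5 MPa (case 4) > 22.62 MPa (case 3) > 12.99 MPa (case 2) > 12.98 MPa (case 1)
Final answer: 4, 3, 2, 1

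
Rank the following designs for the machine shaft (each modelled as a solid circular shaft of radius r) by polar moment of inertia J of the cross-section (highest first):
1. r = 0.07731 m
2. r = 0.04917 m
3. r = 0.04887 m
Model: a solid circular shaft of radius r, so J = (π·r^4) / 2 (SI units).
  Case 1: J = (π × 0.07731^4) / 2 = 5.611 × 10⁻⁵ m⁴
  Case 2: J = (π × 0.04917^4) / 2 = 9.182 × 10⁻⁶ m⁴
  Case 3: J = (π × 0.04887^4) / 2 = 8.96 × 10⁻⁶ m⁴
Ordering: 5.611 × 10⁻⁵ m⁴ (case 1) > 9.182 × 10⁻⁶ m⁴ (case 2) > 8.96 × 10⁻⁶ m⁴ (case 3)
Final answer: 1, 2, 3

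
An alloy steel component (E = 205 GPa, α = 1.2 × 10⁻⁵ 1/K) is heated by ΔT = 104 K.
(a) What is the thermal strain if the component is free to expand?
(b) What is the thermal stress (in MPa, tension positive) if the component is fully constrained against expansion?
(a) Free thermal strain ε_th = α·ΔT = (1.2 × 10⁻⁵) × 104 = 0.001248
(b) Fully constrained, the expansion is suppressed, so σ = -E·α·ΔT. Convert E = 205 GPa = 2.05 × 10¹¹ Pa.
  σ = -(2.05 × 10¹¹) × (1.2 × 10⁻⁵) × 104 = -2.558 × 10⁸ Pa = -255.8 MPa (compressive)
Final answer: (a) ε_th = 0.001248, (b) σ = -255.8 MPa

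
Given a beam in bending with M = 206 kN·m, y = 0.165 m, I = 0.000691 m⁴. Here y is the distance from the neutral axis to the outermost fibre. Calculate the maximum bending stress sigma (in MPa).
Model: a beam in bending, so sigma = (M·y) / I.
Convert to SI units:
  M = 206 kN·m = 206000 N·m
Substitute:
  sigma = (206000 × 0.165) / 0.000691
  sigma = 4.919 × 10⁷ Pa
Convert: sigma = 4.919 × 10⁷ Pa = 49.19 MPa
Final answer: sigma = 49.19 MPa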